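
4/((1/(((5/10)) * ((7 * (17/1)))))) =238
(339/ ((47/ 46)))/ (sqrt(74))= 7797 * sqrt(74)/ 1739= 38.57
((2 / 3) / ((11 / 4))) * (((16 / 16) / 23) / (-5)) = -8 / 3795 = -0.00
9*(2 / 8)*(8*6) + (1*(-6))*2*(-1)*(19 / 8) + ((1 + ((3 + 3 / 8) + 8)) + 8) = 1255 / 8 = 156.88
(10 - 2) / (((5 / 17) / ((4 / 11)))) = 544 / 55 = 9.89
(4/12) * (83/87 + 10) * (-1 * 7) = -6671/261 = -25.56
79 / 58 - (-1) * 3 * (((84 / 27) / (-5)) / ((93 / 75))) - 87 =-470051 / 5394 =-87.14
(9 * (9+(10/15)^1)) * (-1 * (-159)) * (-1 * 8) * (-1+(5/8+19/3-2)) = -438045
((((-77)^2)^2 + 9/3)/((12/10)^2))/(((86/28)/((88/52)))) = 67669609700/5031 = 13450528.66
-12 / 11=-1.09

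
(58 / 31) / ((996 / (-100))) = -1450 / 7719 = -0.19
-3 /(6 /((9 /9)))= -1 /2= -0.50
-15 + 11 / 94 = -1399 / 94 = -14.88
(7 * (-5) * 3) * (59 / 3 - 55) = 3710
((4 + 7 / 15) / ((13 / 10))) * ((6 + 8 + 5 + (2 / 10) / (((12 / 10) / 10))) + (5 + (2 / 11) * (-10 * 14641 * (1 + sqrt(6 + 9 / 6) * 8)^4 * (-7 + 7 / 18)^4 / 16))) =-20858836329272298973 / 8188128 -3308357492508145 * sqrt(30) / 39366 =-3007760179775.31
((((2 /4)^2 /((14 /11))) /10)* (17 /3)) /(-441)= -187 /740880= -0.00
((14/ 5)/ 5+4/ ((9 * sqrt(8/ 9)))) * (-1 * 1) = -14/ 25 - sqrt(2)/ 3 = -1.03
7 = 7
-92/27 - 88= -2468/27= -91.41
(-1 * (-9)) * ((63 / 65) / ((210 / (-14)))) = -189 / 325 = -0.58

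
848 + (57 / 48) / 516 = 7001107 / 8256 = 848.00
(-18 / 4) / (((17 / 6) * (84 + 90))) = -9 / 986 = -0.01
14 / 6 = 7 / 3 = 2.33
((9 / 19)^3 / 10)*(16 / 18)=324 / 34295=0.01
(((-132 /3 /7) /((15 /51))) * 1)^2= 559504 /1225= 456.74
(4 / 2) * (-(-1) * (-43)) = -86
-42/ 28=-3/ 2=-1.50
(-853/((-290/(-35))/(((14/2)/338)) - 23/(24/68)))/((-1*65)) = 250782/6400225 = 0.04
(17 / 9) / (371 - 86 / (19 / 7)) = 323 / 58023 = 0.01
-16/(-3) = 16/3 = 5.33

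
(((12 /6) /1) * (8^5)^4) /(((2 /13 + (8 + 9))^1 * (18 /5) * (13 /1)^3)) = 5764607523034234880 /339183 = 16995567357545.14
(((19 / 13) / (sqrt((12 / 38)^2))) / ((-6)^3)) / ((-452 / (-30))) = -1805 / 1269216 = -0.00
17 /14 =1.21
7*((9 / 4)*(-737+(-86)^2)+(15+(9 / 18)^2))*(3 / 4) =157479 / 2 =78739.50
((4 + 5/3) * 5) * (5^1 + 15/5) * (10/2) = 3400/3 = 1133.33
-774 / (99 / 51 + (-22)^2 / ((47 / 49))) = -618426 / 404723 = -1.53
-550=-550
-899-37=-936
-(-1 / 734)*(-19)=-19 / 734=-0.03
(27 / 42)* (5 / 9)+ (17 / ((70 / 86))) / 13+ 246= 225647 / 910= 247.96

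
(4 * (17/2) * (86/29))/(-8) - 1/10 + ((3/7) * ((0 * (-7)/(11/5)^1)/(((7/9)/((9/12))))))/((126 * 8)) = -1842/145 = -12.70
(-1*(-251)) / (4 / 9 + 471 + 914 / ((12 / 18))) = 0.14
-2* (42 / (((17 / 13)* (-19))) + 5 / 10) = 769 / 323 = 2.38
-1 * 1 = -1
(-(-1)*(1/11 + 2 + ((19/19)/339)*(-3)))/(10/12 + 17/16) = 124224/113113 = 1.10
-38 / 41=-0.93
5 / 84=0.06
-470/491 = -0.96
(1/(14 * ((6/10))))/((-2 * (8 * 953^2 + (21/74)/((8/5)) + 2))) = -740/90326861373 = -0.00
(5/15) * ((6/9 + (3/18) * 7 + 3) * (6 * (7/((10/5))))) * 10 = 1015/3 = 338.33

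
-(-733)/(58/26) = 9529/29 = 328.59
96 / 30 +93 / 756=4187 / 1260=3.32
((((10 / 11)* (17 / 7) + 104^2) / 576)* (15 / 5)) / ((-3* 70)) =-416501 / 1552320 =-0.27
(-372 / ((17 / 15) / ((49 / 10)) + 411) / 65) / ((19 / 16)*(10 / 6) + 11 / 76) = -49871808 / 7611083155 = -0.01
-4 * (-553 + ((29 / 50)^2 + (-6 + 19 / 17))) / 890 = 23695703 / 9456250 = 2.51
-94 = -94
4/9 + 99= 895/9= 99.44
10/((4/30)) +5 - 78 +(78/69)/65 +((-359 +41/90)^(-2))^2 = 10937099851412545064/5421407253770331605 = 2.02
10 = 10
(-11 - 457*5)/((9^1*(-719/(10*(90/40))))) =5740/719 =7.98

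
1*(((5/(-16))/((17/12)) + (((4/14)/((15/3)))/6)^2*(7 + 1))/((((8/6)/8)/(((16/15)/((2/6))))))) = -1318648/312375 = -4.22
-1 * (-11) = 11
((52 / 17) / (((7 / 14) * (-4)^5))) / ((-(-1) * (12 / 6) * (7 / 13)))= -169 / 30464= -0.01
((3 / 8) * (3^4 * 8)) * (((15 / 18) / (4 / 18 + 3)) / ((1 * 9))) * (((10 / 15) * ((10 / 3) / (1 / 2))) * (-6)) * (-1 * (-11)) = -2048.28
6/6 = 1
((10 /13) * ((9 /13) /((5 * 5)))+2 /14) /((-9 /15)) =-971 /3549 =-0.27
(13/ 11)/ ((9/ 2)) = 26/ 99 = 0.26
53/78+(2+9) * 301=258311/78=3311.68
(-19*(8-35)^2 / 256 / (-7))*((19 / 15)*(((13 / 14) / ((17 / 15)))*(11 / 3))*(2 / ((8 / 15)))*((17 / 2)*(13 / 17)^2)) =31800026115 / 58003456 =548.24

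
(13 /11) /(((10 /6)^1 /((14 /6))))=1.65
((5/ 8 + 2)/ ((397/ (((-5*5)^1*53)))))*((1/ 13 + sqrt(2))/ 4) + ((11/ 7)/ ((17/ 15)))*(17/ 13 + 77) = 2130579705/ 19653088 -27825*sqrt(2)/ 12704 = 105.31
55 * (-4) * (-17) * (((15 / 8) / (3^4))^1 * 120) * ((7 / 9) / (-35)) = -18700 / 81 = -230.86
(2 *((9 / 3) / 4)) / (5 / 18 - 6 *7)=-27 / 751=-0.04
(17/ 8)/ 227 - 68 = -123471/ 1816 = -67.99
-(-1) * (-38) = -38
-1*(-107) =107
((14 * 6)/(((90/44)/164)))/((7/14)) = 202048/15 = 13469.87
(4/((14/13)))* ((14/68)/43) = 0.02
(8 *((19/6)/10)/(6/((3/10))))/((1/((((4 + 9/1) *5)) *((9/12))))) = 247/40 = 6.18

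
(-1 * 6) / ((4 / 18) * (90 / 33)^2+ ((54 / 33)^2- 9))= 726 / 565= 1.28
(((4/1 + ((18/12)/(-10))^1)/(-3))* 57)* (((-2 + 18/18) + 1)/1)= 0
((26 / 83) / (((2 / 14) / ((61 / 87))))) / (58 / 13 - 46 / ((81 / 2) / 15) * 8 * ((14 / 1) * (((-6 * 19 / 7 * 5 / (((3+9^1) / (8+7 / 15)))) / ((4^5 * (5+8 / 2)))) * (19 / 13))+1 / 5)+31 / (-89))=-99882828864 / 374237786917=-0.27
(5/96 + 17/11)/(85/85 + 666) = 1687/704352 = 0.00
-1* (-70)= 70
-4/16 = -0.25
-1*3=-3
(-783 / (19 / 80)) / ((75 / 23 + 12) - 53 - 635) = 1440720 / 293987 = 4.90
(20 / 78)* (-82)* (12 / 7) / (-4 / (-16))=-13120 / 91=-144.18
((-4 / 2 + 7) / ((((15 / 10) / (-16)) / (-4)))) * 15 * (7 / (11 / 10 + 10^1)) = 224000 / 111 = 2018.02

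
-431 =-431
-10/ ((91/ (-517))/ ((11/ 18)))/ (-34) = -28435/ 27846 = -1.02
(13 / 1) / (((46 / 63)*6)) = 273 / 92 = 2.97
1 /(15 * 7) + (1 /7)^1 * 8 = 121 /105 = 1.15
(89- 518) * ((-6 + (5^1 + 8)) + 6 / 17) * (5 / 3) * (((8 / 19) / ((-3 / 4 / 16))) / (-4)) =-11440000 / 969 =-11805.99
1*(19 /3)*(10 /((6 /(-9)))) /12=-95 /12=-7.92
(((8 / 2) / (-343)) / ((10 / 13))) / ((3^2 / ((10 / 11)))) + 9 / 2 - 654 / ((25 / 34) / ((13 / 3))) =-3849.74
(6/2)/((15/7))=7/5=1.40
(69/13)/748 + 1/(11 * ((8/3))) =801/19448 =0.04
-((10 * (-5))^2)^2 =-6250000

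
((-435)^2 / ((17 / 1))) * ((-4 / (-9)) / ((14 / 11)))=462550 / 119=3886.97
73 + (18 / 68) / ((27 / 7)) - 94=-2135 / 102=-20.93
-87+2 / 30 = -1304 / 15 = -86.93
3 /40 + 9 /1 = 363 /40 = 9.08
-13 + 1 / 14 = -181 / 14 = -12.93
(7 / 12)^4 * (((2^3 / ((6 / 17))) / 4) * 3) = 40817 / 20736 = 1.97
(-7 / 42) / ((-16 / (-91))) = -91 / 96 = -0.95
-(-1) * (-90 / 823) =-90 / 823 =-0.11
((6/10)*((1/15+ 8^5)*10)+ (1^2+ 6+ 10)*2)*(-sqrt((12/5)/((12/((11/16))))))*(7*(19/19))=-1720621*sqrt(55)/25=-510418.67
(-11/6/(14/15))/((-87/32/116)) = 1760/21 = 83.81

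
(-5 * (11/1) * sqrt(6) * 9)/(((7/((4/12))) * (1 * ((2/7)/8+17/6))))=-1980 * sqrt(6)/241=-20.12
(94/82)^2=1.31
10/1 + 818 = 828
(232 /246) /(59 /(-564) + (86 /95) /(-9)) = -6215280 /1352303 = -4.60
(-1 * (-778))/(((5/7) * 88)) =2723/220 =12.38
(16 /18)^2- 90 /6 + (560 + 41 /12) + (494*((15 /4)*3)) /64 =6594491 /10368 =636.04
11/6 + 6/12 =7/3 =2.33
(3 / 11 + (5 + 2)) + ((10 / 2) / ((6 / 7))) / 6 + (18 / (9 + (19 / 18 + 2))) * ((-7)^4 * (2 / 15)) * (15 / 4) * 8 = 176134303 / 12276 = 14347.86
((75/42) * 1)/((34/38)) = 475/238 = 2.00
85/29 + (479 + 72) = 16064/29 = 553.93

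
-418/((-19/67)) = 1474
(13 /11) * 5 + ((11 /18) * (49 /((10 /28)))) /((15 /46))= 1953013 /7425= 263.03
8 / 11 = 0.73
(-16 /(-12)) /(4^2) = 1 /12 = 0.08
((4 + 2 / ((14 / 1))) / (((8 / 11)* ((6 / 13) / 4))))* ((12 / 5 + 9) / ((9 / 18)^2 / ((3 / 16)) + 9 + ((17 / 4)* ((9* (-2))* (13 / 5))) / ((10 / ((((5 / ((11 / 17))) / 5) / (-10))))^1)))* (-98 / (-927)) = 606706100 / 136713651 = 4.44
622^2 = 386884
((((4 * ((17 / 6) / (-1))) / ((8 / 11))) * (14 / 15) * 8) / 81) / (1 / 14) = -73304 / 3645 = -20.11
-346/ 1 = -346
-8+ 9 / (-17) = -145 / 17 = -8.53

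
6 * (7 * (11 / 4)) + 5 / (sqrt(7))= 5 * sqrt(7) / 7 + 231 / 2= 117.39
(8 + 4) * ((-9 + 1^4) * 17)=-1632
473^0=1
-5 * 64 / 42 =-7.62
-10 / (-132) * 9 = 15 / 22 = 0.68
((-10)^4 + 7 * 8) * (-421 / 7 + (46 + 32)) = 1257000 / 7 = 179571.43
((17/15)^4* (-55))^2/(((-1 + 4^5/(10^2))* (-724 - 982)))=-76733331851/146908991250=-0.52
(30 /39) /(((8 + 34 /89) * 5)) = 89 /4849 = 0.02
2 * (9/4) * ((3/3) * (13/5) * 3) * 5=351/2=175.50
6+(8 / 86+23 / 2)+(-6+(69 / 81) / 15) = 405763 / 34830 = 11.65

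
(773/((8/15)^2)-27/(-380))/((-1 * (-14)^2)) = -16523307/1191680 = -13.87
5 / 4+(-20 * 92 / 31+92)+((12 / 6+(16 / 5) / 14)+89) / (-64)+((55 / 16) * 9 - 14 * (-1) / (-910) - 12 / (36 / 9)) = 54516913 / 902720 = 60.39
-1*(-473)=473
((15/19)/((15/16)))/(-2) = -8/19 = -0.42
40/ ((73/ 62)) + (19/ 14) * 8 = 22908/ 511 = 44.83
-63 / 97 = -0.65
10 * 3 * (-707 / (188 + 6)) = -10605 / 97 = -109.33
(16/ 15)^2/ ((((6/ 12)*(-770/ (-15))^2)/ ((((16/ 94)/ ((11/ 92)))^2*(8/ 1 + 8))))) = 1109393408/ 39618912025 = 0.03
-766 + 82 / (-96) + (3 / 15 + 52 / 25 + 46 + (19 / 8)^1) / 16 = -763.69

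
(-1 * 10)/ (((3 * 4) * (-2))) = 5/ 12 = 0.42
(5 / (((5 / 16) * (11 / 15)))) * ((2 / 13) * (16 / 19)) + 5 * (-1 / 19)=6965 / 2717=2.56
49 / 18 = 2.72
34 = 34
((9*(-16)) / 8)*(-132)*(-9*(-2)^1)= 42768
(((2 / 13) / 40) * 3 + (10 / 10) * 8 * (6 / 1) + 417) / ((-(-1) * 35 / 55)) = 730.73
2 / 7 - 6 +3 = -19 / 7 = -2.71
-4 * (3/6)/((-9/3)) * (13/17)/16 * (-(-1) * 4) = 13/102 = 0.13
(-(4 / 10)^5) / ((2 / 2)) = -32 / 3125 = -0.01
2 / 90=0.02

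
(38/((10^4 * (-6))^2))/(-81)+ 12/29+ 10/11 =61527599993939/46510200000000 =1.32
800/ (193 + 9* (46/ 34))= 425/ 109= 3.90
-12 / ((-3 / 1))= 4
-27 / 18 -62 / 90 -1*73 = -6767 / 90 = -75.19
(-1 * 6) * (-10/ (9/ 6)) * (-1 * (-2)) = 80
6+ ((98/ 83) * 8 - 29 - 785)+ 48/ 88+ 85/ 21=-15222617/ 19173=-793.96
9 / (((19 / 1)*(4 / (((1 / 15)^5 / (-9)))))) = -1 / 57712500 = -0.00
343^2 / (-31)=-117649 / 31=-3795.13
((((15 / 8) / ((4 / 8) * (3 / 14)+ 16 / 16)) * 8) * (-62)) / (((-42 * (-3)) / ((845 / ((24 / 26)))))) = -54925 / 9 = -6102.78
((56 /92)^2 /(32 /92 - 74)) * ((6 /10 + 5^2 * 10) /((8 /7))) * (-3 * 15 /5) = 552573 /55660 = 9.93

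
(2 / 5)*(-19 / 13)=-38 / 65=-0.58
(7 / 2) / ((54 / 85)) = 595 / 108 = 5.51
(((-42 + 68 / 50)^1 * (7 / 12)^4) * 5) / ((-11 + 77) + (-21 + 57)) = -304927 / 1321920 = -0.23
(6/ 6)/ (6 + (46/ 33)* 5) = 33/ 428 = 0.08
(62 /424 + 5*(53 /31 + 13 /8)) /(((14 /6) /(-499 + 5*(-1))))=-5969079 /1643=-3633.04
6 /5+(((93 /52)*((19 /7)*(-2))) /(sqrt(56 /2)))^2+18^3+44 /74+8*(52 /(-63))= 9003785817521 /1544240880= 5830.56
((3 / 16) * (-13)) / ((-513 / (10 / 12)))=65 / 16416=0.00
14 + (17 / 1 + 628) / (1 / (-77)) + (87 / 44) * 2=-1092235 / 22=-49647.05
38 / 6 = 19 / 3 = 6.33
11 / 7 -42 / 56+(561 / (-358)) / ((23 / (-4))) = 126107 / 115276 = 1.09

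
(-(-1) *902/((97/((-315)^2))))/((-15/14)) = -83534220/97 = -861177.53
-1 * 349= -349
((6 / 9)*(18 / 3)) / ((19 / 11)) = 2.32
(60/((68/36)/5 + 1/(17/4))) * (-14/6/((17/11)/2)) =-19800/67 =-295.52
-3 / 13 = -0.23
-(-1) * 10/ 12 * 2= 5/ 3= 1.67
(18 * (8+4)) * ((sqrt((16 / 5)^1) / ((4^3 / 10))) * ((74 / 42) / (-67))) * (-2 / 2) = 333 * sqrt(5) / 469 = 1.59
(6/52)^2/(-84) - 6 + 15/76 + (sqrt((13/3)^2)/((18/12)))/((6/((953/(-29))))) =-6089499275/281591856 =-21.63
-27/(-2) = 27/2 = 13.50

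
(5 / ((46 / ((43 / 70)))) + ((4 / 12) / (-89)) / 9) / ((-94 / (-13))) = 1334905 / 145468008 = 0.01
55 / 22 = 5 / 2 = 2.50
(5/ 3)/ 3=5/ 9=0.56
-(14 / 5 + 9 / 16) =-269 / 80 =-3.36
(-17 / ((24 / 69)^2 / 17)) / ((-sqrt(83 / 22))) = 1229.83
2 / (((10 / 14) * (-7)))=-2 / 5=-0.40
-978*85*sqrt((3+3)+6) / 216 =-13855*sqrt(3) / 18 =-1333.20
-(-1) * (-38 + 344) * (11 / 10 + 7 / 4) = 8721 / 10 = 872.10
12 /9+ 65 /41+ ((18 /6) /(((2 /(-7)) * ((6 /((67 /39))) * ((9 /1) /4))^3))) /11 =511961072773 /175525573509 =2.92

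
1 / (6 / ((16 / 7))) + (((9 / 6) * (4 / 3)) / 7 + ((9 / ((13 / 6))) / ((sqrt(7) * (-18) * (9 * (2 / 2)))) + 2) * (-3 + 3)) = 0.67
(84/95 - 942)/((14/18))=-804654/665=-1210.01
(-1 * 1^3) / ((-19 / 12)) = 12 / 19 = 0.63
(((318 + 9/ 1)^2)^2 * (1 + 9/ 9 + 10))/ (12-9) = 45735244164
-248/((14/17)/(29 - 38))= 2710.29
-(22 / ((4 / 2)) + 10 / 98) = -544 / 49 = -11.10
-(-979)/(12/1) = 979/12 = 81.58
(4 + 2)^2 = 36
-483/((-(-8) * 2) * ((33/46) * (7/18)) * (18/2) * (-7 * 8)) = 0.21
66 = 66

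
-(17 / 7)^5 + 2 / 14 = -1417456 / 16807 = -84.34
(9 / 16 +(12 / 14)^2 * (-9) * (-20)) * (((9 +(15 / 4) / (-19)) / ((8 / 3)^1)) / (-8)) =-208970847 / 3813376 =-54.80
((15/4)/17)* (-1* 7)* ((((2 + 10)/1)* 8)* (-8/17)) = 20160/289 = 69.76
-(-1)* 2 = 2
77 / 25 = 3.08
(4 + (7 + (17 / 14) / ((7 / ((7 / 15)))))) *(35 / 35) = 2327 / 210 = 11.08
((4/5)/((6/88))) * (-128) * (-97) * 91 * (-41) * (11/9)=-89683449856/135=-664321850.79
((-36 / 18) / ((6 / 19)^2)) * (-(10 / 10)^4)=361 / 18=20.06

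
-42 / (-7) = 6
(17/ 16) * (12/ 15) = 17/ 20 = 0.85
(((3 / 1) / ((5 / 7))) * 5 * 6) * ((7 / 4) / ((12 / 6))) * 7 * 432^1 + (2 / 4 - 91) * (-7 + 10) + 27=666303 / 2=333151.50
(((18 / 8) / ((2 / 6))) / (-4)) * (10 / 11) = -135 / 88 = -1.53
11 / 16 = 0.69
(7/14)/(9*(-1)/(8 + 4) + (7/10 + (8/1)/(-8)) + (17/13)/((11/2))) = -1430/2323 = -0.62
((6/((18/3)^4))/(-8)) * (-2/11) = 1/9504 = 0.00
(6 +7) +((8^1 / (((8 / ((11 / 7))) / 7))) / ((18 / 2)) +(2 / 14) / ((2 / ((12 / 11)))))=9910 / 693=14.30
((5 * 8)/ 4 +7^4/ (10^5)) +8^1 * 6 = 5802401/ 100000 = 58.02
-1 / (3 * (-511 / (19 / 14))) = 19 / 21462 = 0.00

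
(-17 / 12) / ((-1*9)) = 17 / 108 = 0.16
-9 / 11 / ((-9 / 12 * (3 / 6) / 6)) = 144 / 11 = 13.09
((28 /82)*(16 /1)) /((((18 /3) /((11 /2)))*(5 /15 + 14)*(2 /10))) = 3080 /1763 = 1.75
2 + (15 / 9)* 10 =18.67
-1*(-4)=4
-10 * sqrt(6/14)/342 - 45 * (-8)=360 - 5 * sqrt(21)/1197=359.98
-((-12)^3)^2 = -2985984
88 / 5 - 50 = -162 / 5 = -32.40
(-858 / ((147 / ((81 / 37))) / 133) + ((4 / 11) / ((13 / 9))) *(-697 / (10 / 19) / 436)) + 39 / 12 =-137012939681 / 80740660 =-1696.95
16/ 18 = 8/ 9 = 0.89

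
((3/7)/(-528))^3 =-1/1869959168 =-0.00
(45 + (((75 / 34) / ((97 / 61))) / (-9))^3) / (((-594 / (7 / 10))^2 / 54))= 427089570576319 / 126568269972429120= 0.00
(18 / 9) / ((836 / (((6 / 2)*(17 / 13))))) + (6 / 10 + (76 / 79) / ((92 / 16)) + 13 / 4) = 397578783 / 98735780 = 4.03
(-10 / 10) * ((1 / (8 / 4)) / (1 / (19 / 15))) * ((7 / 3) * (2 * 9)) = -133 / 5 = -26.60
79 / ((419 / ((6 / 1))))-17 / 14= -0.08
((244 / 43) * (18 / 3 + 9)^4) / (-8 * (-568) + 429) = 12352500 / 213839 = 57.77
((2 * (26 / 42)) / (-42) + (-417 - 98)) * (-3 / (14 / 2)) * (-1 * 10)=-2271280 / 1029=-2207.27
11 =11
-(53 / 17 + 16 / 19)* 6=-7674 / 323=-23.76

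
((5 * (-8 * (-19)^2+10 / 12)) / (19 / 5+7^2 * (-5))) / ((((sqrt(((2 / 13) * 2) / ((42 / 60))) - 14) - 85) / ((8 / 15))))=-173403230 / 537786153 - 346460 * sqrt(910) / 4840075377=-0.32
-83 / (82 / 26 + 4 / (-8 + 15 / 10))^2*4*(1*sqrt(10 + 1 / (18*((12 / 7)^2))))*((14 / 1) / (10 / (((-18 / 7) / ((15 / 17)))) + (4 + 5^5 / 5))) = -1669213*sqrt(51938) / 104230368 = -3.65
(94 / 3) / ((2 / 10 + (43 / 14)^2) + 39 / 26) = 92120 / 32733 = 2.81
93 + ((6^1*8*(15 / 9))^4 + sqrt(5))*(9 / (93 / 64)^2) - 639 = 4096*sqrt(5) / 961 + 167771635294 / 961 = 174580275.19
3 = 3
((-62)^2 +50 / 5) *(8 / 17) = 30832 / 17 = 1813.65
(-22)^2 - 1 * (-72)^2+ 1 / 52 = -244399 / 52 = -4699.98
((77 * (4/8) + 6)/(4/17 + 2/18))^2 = 185422689/11236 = 16502.55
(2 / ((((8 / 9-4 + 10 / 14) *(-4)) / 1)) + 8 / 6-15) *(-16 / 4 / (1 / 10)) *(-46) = -11217560 / 453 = -24762.83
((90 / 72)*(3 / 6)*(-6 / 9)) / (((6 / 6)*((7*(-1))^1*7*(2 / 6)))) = 0.03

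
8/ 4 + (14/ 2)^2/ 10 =69/ 10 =6.90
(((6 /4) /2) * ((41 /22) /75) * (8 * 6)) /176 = 0.01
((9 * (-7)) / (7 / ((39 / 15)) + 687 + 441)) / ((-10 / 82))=33579 / 73495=0.46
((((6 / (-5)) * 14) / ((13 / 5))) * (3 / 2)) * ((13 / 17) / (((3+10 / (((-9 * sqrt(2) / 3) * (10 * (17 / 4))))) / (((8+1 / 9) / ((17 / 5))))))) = -19710 / 3343-4380 * sqrt(2) / 56831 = -6.00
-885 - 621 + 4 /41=-61742 /41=-1505.90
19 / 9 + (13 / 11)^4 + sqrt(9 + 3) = 2 * sqrt(3) + 535228 / 131769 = 7.53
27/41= 0.66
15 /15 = 1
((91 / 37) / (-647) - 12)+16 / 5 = -1053771 / 119695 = -8.80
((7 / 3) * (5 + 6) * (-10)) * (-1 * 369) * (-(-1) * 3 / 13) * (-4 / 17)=-1136520 / 221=-5142.62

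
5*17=85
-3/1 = -3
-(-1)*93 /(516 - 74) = 93 /442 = 0.21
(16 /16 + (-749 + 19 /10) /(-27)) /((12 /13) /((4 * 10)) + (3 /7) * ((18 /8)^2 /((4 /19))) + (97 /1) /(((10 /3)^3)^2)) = 2201346875 /798493788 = 2.76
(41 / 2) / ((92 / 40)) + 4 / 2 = 251 / 23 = 10.91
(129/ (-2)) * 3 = -387/ 2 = -193.50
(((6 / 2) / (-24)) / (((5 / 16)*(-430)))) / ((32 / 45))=9 / 6880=0.00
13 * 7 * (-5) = -455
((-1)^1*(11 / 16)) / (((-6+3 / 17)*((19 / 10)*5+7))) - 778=-1848511 / 2376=-777.99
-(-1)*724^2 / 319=524176 / 319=1643.18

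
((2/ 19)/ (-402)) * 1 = -0.00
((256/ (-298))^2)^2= 268435456/ 492884401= 0.54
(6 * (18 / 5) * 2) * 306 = 66096 / 5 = 13219.20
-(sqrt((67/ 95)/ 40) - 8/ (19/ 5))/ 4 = 0.49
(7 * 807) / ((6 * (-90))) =-1883 / 180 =-10.46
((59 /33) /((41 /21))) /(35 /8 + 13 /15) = 49560 /283679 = 0.17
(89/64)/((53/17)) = 1513/3392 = 0.45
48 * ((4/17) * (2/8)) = 48/17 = 2.82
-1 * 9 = -9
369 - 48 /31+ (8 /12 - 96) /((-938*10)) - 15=153733253 /436170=352.46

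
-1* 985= -985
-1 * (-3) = 3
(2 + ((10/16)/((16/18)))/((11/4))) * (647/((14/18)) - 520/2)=1589191/1232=1289.93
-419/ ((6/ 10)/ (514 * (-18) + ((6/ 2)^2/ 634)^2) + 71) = -2597029620315/ 440069056379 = -5.90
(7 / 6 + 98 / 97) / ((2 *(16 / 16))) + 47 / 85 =162403 / 98940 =1.64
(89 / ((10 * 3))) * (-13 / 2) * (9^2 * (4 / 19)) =-31239 / 95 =-328.83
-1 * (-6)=6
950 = 950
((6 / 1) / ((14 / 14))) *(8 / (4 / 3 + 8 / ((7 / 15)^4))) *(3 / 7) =37044 / 306151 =0.12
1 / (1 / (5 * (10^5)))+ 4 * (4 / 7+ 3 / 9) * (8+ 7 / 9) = 94506004 / 189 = 500031.77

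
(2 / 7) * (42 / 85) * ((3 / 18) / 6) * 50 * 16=160 / 51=3.14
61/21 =2.90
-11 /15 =-0.73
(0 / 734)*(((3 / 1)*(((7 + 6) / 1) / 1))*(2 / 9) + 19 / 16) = 0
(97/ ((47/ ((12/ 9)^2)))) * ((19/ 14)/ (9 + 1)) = 7372/ 14805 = 0.50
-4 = -4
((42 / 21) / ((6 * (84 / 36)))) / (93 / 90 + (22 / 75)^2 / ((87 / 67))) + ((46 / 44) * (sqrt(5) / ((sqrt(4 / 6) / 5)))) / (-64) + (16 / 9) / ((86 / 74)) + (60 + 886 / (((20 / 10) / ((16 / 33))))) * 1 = 8865839677978 / 32070607569- 115 * sqrt(30) / 2816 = 276.22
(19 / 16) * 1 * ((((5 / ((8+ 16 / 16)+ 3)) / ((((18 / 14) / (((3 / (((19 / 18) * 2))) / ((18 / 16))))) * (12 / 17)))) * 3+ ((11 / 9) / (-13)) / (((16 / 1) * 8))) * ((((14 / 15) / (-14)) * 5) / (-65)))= 494831 / 46725120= 0.01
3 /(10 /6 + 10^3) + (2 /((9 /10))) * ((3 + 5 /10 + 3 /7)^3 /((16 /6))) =2499932551 /49474320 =50.53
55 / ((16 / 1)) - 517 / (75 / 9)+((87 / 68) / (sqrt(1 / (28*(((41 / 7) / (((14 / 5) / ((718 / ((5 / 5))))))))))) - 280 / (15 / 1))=-92723 / 1200+87*sqrt(515165) / 238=185.10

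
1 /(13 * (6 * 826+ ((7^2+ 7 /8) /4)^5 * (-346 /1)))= -16777216 /22742242843623303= -0.00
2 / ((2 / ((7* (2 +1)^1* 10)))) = 210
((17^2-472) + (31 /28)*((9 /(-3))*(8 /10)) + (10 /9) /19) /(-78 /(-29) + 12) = -16106716 /1274805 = -12.63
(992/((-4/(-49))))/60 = 3038/15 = 202.53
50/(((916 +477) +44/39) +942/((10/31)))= 4875/420647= 0.01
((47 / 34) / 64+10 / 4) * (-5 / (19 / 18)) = -246915 / 20672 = -11.94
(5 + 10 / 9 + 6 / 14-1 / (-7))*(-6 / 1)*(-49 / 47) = 5894 / 141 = 41.80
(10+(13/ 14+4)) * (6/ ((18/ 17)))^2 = 60401/ 126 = 479.37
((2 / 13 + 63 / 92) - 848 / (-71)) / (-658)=-1085421 / 55874728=-0.02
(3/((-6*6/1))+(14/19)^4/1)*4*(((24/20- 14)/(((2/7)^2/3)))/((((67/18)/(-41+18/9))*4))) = 45497684232/43657535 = 1042.15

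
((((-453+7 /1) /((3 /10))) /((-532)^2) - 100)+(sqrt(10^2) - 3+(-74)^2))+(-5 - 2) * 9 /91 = 14852377465 /2759484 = 5382.30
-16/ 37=-0.43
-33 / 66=-1 / 2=-0.50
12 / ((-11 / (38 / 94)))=-228 / 517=-0.44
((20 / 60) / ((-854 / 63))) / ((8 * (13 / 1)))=-3 / 12688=-0.00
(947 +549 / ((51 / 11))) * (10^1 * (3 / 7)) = 4566.05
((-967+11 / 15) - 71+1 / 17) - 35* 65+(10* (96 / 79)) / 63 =-155681263 / 47005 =-3312.01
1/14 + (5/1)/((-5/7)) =-97/14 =-6.93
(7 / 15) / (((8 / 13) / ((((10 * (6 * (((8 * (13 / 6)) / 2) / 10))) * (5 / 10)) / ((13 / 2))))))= 91 / 30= 3.03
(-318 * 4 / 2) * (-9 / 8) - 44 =1343 / 2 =671.50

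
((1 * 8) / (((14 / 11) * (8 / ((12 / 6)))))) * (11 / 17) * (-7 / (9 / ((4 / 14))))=-242 / 1071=-0.23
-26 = -26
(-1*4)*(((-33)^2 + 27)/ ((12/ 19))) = -7068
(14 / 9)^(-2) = 81 / 196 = 0.41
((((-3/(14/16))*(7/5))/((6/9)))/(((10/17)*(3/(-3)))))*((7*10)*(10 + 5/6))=9282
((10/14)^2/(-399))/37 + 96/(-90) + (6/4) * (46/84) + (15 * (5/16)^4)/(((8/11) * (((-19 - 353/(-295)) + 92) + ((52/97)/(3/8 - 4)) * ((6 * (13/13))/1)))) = -3109503564882409047/12817960840284078080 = -0.24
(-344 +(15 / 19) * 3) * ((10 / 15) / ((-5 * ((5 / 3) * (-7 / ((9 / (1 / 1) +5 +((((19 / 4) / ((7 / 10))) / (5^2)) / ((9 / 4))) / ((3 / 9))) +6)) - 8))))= -27755516 / 5223765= -5.31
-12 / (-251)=12 / 251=0.05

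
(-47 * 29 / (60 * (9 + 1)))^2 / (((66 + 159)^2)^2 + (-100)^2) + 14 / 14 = 922644226857769 / 922644225000000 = 1.00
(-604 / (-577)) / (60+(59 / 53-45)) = 16006 / 246379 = 0.06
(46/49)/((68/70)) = 115/119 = 0.97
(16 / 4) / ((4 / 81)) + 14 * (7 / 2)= 130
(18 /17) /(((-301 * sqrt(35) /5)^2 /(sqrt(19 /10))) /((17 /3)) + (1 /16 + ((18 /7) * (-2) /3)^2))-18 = -80101229716105044786 /4450068314582116897 + 21050233440768 * sqrt(190) /4450068314582116897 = -18.00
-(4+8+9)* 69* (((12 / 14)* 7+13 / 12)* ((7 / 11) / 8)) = -287385 / 352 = -816.43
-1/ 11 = -0.09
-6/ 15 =-2/ 5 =-0.40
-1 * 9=-9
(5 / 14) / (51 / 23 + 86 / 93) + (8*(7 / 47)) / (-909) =0.11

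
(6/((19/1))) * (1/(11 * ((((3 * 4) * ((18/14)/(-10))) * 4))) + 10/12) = 1945/7524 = 0.26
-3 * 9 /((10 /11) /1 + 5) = -297 /65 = -4.57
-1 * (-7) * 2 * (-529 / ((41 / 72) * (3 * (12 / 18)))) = -6502.83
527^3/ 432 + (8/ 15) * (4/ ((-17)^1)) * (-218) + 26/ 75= 62209439143/ 183600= 338831.37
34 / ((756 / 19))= 323 / 378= 0.85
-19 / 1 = -19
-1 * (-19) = 19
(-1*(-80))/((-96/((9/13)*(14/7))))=-15/13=-1.15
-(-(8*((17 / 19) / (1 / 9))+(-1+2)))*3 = 3729 / 19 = 196.26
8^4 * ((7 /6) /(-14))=-1024 /3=-341.33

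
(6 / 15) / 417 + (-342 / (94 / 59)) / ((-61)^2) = -20685791 / 364639395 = -0.06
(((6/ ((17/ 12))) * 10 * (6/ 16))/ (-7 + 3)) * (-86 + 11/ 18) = 23055/ 68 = 339.04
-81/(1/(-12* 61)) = 59292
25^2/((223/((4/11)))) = 2500/2453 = 1.02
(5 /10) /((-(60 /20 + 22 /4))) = -1 /17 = -0.06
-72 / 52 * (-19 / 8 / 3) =57 / 52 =1.10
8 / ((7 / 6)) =48 / 7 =6.86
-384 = -384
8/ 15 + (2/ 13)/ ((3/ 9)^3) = 914/ 195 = 4.69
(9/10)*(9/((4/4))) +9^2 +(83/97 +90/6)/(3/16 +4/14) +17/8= 25649749/205640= 124.73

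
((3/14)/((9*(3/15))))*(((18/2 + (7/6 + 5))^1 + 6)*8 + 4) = 1300/63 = 20.63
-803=-803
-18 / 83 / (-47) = 0.00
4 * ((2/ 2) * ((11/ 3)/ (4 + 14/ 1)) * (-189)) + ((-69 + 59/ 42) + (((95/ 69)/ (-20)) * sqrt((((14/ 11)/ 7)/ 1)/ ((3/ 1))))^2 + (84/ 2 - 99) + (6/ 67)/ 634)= -52060368073939/ 186867688392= -278.59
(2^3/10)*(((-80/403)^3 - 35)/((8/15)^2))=-103108092525/1047213232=-98.46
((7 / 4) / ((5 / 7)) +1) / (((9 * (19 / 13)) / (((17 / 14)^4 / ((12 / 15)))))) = 24972779 / 35035392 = 0.71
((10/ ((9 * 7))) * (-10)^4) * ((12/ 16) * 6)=50000/ 7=7142.86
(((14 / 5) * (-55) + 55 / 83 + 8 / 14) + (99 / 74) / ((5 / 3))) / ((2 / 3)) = -98002599 / 429940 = -227.94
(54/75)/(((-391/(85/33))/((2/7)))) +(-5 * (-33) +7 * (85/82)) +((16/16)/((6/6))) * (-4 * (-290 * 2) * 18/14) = 2290958291/726110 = 3155.11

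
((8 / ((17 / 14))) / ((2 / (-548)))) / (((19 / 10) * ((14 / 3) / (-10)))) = 657600 / 323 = 2035.91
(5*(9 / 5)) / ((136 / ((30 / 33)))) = 0.06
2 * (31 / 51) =62 / 51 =1.22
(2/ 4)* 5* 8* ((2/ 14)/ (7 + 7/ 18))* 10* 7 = 3600/ 133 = 27.07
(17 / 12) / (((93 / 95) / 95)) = 153425 / 1116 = 137.48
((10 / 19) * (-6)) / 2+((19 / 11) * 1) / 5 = -1289 / 1045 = -1.23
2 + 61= 63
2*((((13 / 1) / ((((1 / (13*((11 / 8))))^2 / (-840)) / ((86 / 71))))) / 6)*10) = -2000423425 / 142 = -14087488.91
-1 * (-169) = 169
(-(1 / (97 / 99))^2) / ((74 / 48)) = -235224 / 348133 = -0.68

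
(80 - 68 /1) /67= 12 /67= 0.18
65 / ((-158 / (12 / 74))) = -195 / 2923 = -0.07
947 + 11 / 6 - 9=5639 / 6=939.83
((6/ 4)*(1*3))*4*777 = 13986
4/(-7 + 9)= 2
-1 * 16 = -16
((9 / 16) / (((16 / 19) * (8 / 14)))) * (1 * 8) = 1197 / 128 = 9.35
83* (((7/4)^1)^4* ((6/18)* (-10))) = -996415/384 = -2594.83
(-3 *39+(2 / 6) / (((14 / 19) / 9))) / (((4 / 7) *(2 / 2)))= -1581 / 8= -197.62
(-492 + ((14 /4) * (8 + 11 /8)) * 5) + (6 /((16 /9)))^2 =-20259 /64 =-316.55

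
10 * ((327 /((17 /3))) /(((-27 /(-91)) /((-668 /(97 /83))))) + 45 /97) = -5499467410 /4947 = -1111677.26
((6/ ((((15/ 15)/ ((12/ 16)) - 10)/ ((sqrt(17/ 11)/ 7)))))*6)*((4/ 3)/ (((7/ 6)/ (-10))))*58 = 250560*sqrt(187)/ 7007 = 488.99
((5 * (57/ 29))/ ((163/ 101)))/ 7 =28785/ 33089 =0.87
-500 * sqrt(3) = -866.03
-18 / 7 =-2.57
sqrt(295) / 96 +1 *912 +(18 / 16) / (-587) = sqrt(295) / 96 +4282743 / 4696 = 912.18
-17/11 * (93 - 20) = -1241/11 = -112.82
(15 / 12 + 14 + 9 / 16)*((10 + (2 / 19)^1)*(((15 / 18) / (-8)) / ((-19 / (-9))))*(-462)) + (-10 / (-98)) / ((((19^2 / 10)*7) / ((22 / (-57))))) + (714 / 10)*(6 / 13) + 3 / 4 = 6746169882143 / 1835056860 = 3676.27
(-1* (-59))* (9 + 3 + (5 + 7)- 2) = 1298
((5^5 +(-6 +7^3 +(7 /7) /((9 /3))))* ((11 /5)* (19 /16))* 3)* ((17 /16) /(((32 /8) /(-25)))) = -184525055 /1024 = -180200.25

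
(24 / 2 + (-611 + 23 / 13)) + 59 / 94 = -729049 / 1222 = -596.60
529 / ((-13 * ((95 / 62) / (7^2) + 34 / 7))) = -1607102 / 193063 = -8.32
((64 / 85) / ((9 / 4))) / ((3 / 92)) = 23552 / 2295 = 10.26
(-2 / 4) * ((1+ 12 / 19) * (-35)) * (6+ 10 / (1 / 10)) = 57505 / 19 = 3026.58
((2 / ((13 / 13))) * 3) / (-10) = -3 / 5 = -0.60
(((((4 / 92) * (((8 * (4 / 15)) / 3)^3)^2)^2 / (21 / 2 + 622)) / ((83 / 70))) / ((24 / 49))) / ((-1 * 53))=-197726038040074256384 / 121787180217597230861572265625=-0.00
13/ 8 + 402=3229/ 8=403.62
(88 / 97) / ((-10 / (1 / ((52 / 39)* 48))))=-11 / 7760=-0.00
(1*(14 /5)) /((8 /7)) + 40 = 42.45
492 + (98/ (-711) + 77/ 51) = 5963387/ 12087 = 493.37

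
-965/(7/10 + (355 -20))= -9650/3357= -2.87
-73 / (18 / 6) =-73 / 3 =-24.33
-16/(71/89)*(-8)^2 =-91136/71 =-1283.61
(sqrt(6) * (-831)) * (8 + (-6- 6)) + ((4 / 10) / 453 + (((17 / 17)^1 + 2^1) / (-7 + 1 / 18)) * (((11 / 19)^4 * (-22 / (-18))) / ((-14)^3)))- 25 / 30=-2809328517447 / 3374857776500 + 3324 * sqrt(6)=8141.27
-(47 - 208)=161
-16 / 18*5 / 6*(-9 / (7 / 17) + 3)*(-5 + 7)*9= 251.43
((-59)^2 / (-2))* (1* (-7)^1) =24367 / 2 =12183.50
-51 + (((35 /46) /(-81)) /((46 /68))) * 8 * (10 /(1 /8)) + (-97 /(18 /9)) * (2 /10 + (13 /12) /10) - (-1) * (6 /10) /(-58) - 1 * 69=-143.85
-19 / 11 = -1.73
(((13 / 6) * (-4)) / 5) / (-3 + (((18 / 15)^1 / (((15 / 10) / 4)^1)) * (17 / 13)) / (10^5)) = 2112500 / 3656199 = 0.58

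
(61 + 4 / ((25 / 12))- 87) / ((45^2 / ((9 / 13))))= -602 / 73125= -0.01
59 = 59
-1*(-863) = 863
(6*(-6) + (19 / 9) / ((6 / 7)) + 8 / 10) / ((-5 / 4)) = 17678 / 675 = 26.19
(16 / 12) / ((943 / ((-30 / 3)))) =-40 / 2829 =-0.01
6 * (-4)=-24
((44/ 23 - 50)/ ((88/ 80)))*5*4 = -221200/ 253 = -874.31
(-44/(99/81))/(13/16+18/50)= -14400/469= -30.70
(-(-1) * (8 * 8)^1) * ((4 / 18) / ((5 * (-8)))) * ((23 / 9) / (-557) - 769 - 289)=84860432 / 225585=376.18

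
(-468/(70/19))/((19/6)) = -1404/35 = -40.11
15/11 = 1.36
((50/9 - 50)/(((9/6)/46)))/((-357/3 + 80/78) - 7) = 239200/21933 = 10.91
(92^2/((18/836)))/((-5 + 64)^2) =3537952/31329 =112.93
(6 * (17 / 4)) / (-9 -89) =-51 / 196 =-0.26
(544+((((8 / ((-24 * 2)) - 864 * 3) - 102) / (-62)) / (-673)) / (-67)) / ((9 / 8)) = 18249983306 / 37741167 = 483.56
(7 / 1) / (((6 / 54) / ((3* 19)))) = 3591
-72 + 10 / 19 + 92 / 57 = -3982 / 57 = -69.86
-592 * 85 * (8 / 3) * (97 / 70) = -3904832 / 21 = -185944.38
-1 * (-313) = 313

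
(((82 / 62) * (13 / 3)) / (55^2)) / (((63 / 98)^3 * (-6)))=-731276 / 615257775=-0.00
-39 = -39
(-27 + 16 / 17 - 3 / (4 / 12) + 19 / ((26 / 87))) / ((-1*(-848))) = 12605 / 374816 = 0.03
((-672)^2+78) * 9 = 4064958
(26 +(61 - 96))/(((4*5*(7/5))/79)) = -711/28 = -25.39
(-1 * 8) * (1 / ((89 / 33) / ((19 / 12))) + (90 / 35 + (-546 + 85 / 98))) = 18908394 / 4361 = 4335.79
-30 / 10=-3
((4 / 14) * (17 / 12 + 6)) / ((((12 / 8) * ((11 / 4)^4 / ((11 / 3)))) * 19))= 0.00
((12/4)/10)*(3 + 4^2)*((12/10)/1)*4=684/25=27.36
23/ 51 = 0.45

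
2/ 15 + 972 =14582/ 15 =972.13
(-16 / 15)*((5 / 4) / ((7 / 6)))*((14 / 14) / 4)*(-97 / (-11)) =-194 / 77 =-2.52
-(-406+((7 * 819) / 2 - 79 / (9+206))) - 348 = -1207497 / 430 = -2808.13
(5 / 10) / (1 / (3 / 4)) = 3 / 8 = 0.38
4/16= 1/4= 0.25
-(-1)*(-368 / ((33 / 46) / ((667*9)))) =-33872928 / 11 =-3079357.09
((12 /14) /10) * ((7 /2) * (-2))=-3 /5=-0.60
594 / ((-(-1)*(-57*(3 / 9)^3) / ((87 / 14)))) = -232551 / 133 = -1748.50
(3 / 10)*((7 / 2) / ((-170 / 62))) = -651 / 1700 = -0.38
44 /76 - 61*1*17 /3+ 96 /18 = -19366 /57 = -339.75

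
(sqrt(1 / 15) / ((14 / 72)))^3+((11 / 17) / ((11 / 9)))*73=5184*sqrt(15) / 8575+657 / 17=40.99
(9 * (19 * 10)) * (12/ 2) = 10260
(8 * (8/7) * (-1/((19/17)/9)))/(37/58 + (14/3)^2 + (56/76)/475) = -2427926400/739261831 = -3.28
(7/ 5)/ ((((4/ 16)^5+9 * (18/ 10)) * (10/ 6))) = 21504/ 414745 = 0.05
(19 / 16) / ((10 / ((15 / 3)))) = 19 / 32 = 0.59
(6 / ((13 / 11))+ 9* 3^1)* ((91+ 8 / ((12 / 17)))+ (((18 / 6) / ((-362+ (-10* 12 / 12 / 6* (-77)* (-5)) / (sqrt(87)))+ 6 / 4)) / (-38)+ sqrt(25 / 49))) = 3305.46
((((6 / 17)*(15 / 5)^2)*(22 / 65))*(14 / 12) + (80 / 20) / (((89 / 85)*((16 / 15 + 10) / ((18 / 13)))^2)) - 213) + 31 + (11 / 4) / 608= -3870158780749249 / 21419799057280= -180.68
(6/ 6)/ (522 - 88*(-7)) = 1/ 1138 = 0.00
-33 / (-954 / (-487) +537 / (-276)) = -1478532 / 595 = -2484.93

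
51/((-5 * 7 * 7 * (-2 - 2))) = 51/980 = 0.05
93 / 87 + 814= 23637 / 29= 815.07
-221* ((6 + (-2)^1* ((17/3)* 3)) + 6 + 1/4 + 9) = 11271/4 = 2817.75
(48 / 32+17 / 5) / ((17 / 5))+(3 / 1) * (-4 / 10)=0.24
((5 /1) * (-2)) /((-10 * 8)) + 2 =17 /8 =2.12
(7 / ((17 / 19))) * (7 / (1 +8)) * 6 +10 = 2372 / 51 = 46.51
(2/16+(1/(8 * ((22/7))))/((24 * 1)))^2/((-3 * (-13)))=286225/695844864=0.00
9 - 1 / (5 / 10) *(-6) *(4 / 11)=147 / 11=13.36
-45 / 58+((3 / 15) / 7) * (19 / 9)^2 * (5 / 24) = -295711 / 394632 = -0.75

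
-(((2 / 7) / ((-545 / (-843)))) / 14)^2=-710649 / 713157025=-0.00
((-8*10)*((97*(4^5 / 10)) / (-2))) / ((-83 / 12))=-4767744 / 83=-57442.70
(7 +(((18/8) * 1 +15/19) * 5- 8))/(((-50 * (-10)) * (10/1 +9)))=1079/722000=0.00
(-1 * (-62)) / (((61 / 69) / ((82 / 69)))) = 5084 / 61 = 83.34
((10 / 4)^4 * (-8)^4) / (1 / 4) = 640000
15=15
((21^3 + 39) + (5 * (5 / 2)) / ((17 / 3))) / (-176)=-316275 / 5984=-52.85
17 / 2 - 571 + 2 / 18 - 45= -607.39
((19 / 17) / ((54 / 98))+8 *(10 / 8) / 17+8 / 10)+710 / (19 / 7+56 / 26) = 151753513 / 1016685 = 149.26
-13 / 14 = -0.93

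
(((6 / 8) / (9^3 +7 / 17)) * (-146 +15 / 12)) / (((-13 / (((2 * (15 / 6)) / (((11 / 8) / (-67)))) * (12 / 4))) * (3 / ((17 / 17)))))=-1978443 / 709280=-2.79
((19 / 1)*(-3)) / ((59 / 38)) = -2166 / 59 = -36.71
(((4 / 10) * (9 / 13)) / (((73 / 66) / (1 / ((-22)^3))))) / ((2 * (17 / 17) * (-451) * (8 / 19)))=513 / 8286060640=0.00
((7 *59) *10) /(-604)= -2065 /302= -6.84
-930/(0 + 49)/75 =-62/245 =-0.25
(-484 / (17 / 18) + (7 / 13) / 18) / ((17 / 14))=-14269423 / 33813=-422.01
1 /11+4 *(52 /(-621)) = -1667 /6831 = -0.24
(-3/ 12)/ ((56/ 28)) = -1/ 8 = -0.12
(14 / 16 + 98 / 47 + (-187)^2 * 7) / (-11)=-92039521 / 4136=-22253.27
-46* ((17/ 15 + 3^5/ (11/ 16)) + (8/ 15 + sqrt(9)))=-543628/ 33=-16473.58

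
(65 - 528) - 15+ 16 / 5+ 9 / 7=-16573 / 35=-473.51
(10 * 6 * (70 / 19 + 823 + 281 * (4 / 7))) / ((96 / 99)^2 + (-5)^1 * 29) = -8579468700 / 20865173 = -411.19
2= 2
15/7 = 2.14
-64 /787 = -0.08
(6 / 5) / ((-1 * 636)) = -1 / 530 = -0.00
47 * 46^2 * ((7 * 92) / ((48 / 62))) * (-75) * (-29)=179932287850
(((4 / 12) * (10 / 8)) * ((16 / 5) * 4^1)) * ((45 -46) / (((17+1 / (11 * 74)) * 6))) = -6512 / 124551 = -0.05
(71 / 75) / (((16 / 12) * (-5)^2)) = 0.03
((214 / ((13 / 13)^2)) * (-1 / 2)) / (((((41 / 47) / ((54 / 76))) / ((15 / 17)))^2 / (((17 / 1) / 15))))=-2584629405 / 41265188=-62.63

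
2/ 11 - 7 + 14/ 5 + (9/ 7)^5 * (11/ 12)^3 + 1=-18458233/ 59160640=-0.31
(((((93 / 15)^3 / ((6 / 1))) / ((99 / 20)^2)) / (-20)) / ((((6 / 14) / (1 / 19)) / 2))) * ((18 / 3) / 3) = -1668296 / 41899275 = -0.04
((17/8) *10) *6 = 127.50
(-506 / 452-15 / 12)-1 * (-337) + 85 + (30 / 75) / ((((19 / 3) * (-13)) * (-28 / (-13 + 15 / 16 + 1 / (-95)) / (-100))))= 12468116435 / 29697304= 419.84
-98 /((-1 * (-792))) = -49 /396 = -0.12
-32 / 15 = -2.13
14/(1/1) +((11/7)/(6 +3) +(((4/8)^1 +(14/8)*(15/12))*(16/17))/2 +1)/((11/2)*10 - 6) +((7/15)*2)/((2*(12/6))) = 14.28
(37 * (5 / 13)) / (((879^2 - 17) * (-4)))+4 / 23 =160701537 / 924058304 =0.17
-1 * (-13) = 13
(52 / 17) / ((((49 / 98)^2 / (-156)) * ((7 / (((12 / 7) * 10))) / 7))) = -3893760 / 119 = -32720.67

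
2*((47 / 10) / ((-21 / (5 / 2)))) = -47 / 42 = -1.12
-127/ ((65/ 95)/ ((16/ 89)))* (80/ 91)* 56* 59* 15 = -21867571200/ 15041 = -1453864.18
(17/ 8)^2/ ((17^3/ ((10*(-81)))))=-405/ 544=-0.74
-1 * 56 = -56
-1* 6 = -6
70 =70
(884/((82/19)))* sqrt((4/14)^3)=16796* sqrt(14)/2009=31.28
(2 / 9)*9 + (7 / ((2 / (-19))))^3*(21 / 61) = -49404401 / 488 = -101238.53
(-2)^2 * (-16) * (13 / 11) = -832 / 11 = -75.64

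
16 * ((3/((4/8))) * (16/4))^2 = 9216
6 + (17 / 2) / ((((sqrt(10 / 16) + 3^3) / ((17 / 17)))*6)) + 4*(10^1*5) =1200668 / 5827 - 17*sqrt(10) / 34962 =206.05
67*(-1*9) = -603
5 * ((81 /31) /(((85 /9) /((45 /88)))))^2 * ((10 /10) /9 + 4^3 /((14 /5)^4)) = 595503555345 /5163910835776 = 0.12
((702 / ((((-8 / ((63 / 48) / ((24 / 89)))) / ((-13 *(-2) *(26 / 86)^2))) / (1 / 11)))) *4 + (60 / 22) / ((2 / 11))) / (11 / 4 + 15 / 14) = -3226293987 / 34820368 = -92.66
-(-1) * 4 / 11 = 4 / 11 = 0.36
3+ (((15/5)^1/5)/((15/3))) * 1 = 78/25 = 3.12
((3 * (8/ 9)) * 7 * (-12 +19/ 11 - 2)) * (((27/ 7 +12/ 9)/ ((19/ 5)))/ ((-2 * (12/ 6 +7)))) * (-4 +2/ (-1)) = -21800/ 209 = -104.31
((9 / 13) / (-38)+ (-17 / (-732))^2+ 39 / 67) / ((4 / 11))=55053067487 / 35469405504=1.55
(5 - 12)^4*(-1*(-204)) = 489804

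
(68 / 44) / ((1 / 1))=17 / 11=1.55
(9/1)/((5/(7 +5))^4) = 298.60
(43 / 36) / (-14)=-0.09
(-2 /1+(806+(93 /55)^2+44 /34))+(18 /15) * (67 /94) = 1955353586 /2416975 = 809.01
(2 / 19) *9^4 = 13122 / 19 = 690.63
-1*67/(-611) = 67/611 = 0.11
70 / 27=2.59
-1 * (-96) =96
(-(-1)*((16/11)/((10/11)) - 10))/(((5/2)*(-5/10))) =168/25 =6.72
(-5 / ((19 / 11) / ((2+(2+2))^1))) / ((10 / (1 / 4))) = -33 / 76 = -0.43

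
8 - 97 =-89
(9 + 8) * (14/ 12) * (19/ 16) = 2261/ 96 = 23.55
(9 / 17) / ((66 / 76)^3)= 54872 / 67881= 0.81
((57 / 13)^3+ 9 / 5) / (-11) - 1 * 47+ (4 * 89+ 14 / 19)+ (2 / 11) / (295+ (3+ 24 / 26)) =122434850634 / 405533245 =301.91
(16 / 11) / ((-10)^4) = 1 / 6875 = 0.00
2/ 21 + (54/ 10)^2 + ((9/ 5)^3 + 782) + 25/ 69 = 49353517/ 60375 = 817.45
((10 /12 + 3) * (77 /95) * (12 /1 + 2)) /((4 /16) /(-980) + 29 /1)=9719248 /6479703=1.50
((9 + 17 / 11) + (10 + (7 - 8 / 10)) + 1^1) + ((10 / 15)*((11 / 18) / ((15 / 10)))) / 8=495029 / 17820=27.78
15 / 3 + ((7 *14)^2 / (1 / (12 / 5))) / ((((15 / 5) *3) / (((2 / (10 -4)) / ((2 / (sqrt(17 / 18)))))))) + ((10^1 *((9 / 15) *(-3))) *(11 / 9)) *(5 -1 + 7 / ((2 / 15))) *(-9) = 9604 *sqrt(34) / 135 + 11192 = 11606.82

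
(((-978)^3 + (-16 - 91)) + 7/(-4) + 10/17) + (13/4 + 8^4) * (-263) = -31841665139/34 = -936519562.91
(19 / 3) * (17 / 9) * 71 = 22933 / 27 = 849.37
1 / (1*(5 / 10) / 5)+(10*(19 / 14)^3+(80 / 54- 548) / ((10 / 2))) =-13763207 / 185220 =-74.31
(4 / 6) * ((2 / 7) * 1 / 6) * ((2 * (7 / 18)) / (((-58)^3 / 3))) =-1 / 2634012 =-0.00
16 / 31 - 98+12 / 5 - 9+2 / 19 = -306217 / 2945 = -103.98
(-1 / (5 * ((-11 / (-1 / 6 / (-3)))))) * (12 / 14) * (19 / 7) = 19 / 8085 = 0.00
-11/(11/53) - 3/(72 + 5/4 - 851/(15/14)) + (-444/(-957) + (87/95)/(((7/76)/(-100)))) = -101124478393/96601813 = -1046.82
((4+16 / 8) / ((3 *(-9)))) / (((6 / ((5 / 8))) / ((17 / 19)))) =-85 / 4104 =-0.02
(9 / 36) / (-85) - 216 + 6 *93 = 342.00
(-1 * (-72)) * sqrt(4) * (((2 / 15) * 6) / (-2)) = -288 / 5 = -57.60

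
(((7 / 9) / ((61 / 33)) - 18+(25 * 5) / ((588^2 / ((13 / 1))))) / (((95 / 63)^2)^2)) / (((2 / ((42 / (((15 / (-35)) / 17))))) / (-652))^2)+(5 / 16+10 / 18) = -37754607555170409158749 / 37655910000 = -1002621037578.71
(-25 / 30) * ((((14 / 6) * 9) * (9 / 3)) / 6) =-35 / 4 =-8.75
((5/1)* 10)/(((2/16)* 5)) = 80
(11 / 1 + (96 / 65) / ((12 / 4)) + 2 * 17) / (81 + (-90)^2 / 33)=32527 / 233415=0.14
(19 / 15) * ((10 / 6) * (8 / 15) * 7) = 1064 / 135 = 7.88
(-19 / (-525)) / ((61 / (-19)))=-361 / 32025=-0.01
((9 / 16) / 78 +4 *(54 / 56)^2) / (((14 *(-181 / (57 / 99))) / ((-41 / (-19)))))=-1038161 / 568183616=-0.00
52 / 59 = 0.88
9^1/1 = 9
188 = 188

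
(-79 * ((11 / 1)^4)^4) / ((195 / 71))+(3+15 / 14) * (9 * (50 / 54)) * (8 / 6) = -1804124243633433695593 / 1365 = -1321702742588596113.99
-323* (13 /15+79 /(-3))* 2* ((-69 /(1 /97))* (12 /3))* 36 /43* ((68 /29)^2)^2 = -1695093248543735808 /152065415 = -11147131966.49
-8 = -8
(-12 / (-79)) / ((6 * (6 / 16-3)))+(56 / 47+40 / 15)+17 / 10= 4326341 / 779730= 5.55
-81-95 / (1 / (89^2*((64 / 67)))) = -48165107 / 67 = -718882.19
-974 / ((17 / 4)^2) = -15584 / 289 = -53.92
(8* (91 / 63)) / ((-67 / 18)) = -208 / 67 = -3.10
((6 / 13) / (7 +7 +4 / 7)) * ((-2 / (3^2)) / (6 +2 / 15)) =-35 / 30498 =-0.00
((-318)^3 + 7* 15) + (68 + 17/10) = -321572573/10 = -32157257.30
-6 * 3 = -18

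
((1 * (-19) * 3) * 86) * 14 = -68628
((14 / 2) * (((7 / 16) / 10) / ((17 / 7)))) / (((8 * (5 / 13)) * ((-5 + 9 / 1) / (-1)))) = -0.01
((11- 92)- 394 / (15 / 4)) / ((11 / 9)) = -8373 / 55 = -152.24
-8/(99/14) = -112/99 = -1.13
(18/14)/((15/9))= 0.77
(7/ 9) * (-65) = -455/ 9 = -50.56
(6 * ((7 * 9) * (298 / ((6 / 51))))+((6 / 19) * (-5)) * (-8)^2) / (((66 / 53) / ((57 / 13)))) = 482037279 / 143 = 3370890.06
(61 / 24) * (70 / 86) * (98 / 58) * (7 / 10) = 146461 / 59856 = 2.45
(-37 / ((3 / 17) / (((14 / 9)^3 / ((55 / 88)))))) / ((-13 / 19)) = 262348352 / 142155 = 1845.51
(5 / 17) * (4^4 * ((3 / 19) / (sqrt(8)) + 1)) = 960 * sqrt(2) / 323 + 1280 / 17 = 79.50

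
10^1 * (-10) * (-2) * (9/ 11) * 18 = 32400/ 11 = 2945.45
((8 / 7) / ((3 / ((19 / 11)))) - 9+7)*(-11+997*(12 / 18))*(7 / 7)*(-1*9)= 607910 / 77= 7894.94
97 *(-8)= -776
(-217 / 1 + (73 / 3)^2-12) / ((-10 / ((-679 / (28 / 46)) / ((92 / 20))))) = 79249 / 9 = 8805.44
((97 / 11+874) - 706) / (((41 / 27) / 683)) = 35867745 / 451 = 79529.37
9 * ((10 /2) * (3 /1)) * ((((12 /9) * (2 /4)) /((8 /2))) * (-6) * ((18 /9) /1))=-270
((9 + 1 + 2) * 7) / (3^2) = 28 / 3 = 9.33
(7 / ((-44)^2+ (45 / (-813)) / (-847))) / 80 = 1606759 / 35550691760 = 0.00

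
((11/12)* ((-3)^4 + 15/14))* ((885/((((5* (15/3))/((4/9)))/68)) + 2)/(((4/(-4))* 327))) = -33868307/137340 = -246.60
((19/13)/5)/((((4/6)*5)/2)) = 57/325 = 0.18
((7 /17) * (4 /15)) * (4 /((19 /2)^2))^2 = 7168 /33231855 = 0.00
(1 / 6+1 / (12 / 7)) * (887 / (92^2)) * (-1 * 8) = -2661 / 4232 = -0.63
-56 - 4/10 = -282/5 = -56.40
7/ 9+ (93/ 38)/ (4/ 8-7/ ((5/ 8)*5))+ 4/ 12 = -1465/ 4959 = -0.30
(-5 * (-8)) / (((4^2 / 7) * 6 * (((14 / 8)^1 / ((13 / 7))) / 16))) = 1040 / 21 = 49.52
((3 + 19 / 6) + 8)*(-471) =-13345 / 2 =-6672.50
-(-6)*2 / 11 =12 / 11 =1.09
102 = 102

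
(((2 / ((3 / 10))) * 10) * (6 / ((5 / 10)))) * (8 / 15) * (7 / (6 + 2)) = 1120 / 3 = 373.33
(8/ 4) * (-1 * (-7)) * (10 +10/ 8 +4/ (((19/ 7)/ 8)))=12257/ 38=322.55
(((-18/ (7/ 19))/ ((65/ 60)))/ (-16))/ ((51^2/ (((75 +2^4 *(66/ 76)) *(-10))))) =-25335/ 26299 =-0.96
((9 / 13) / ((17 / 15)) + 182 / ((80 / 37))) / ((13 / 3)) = 2248521 / 114920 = 19.57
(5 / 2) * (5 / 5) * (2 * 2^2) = 20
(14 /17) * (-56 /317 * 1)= -784 /5389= -0.15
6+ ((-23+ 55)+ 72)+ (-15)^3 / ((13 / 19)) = -62695 / 13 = -4822.69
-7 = -7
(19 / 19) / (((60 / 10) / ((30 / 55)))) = 1 / 11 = 0.09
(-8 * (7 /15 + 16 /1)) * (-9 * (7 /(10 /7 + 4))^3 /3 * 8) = 12235496 /1805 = 6778.67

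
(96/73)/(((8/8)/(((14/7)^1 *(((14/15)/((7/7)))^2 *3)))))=12544/1825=6.87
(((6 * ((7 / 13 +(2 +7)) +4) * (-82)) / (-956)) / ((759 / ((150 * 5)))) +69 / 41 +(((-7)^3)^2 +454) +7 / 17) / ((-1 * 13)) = -5882958919711 / 647508121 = -9085.54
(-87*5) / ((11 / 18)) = -7830 / 11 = -711.82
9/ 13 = 0.69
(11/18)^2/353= 0.00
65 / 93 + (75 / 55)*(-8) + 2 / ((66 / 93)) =-7562 / 1023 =-7.39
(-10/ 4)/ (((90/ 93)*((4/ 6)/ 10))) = -155/ 4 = -38.75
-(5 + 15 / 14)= -85 / 14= -6.07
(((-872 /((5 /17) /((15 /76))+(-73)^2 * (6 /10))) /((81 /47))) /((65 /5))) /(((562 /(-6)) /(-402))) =-466807760 /8939442603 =-0.05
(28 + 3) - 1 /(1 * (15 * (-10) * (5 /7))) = 23257 /750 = 31.01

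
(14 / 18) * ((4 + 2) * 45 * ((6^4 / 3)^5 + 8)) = 3159643096352400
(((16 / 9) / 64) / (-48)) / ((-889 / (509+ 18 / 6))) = 8 / 24003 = 0.00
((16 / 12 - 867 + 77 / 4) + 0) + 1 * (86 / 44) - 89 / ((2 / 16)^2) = -863341 / 132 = -6540.46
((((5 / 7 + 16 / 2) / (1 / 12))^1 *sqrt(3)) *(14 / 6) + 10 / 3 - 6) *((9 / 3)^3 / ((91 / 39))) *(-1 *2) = 432 / 7 - 39528 *sqrt(3) / 7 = -9718.93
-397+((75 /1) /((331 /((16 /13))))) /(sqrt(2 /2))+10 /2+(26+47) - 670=-4254467 /4303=-988.72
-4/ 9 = -0.44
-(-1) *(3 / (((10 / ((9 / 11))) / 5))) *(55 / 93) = 45 / 62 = 0.73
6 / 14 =3 / 7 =0.43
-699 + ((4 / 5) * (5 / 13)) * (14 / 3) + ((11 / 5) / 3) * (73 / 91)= -317124 / 455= -696.98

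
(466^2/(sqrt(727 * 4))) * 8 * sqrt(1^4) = 868624 * sqrt(727)/727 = 32215.48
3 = 3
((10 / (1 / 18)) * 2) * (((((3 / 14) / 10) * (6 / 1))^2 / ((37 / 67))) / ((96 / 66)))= 7.41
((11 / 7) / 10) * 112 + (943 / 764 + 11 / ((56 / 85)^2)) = 44.18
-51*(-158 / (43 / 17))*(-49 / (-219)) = 2237438 / 3139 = 712.79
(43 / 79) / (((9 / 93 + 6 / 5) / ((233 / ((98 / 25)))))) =38823625 / 1556142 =24.95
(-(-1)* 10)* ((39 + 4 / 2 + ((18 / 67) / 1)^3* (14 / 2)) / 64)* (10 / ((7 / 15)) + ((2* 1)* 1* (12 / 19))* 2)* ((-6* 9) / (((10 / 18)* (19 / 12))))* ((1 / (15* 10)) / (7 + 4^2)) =-4789230247593 / 1748064632300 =-2.74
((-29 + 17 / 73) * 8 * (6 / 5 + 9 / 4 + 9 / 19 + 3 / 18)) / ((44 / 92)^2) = -690683560 / 167827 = -4115.45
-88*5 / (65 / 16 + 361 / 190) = -35200 / 477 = -73.79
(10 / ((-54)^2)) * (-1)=-5 / 1458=-0.00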